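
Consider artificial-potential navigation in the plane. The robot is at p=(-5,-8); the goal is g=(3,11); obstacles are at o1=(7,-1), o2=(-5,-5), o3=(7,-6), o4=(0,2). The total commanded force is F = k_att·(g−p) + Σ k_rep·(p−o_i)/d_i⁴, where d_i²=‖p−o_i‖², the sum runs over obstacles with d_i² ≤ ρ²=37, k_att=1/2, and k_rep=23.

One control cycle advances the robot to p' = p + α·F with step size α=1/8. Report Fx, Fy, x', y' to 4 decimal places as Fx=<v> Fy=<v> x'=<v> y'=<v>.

Fx=4.0000 Fy=8.6481 x'=-4.5000 y'=-6.9190

F_att = 1/2·(g−p) = 1/2·(8,19) = (4.0000,9.5000)
o1: d²=193 > ρ²=37 → inactive
o2: d²=9 ≤ ρ²=37; F_rep = 23·(0,-3)/9² = (0.0000,-0.8519)
o3: d²=148 > ρ²=37 → inactive
o4: d²=125 > ρ²=37 → inactive
F = F_att + ΣF_rep = (4.0000,8.6481)
p' = p + 1/8·F = (-4.5000,-6.9190)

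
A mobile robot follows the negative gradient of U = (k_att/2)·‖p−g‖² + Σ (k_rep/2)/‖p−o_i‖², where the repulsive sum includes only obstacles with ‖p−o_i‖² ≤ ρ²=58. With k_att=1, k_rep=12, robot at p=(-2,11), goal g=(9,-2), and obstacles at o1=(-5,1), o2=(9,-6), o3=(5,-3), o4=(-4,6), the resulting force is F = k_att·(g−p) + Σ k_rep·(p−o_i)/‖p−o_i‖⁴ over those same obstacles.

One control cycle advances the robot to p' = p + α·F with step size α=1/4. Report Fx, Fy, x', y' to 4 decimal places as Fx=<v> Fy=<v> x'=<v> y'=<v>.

Fx=11.0285 Fy=-12.9287 x'=0.7571 y'=7.7678

F_att = 1·(g−p) = 1·(11,-13) = (11.0000,-13.0000)
o1: d²=109 > ρ²=58 → inactive
o2: d²=410 > ρ²=58 → inactive
o3: d²=245 > ρ²=58 → inactive
o4: d²=29 ≤ ρ²=58; F_rep = 12·(2,5)/29² = (0.0285,0.0713)
F = F_att + ΣF_rep = (11.0285,-12.9287)
p' = p + 1/4·F = (0.7571,7.7678)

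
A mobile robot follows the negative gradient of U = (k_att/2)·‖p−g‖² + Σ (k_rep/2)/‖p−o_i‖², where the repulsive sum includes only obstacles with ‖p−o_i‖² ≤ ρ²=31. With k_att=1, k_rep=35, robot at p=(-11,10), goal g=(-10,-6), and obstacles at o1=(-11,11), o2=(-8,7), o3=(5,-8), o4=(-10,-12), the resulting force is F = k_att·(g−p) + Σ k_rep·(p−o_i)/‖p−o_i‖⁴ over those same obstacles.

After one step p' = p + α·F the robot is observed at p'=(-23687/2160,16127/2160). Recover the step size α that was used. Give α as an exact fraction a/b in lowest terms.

α = 1/20

F_att = 1·(g−p) = 1·(1,-16) = (1.0000,-16.0000)
o1: d²=1 ≤ ρ²=31; F_rep = 35·(0,-1)/1² = (0.0000,-35.0000)
o2: d²=18 ≤ ρ²=31; F_rep = 35·(-3,3)/18² = (-0.3241,0.3241)
o3: d²=580 > ρ²=31 → inactive
o4: d²=485 > ρ²=31 → inactive
F = F_att + ΣF_rep = (0.6759,-50.6759)
Δp = p'−p = (0.0338,-2.5338); α = Δx/Fx = (73/2160) / (73/108) = 1/20
check: Δy/Fy = (-5473/2160) / (-5473/108) = 1/20 ✓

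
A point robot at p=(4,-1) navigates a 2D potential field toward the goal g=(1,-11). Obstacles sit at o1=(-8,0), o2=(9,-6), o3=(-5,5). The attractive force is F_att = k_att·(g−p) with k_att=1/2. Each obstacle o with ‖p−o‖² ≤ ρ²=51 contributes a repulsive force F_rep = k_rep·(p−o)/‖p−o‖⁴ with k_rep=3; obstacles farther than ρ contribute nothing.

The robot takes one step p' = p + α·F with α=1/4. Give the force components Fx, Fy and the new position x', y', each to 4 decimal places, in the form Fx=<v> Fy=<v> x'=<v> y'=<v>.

F_att = 1/2·(g−p) = 1/2·(-3,-10) = (-1.5000,-5.0000)
o1: d²=145 > ρ²=51 → inactive
o2: d²=50 ≤ ρ²=51; F_rep = 3·(-5,5)/50² = (-0.0060,0.0060)
o3: d²=117 > ρ²=51 → inactive
F = F_att + ΣF_rep = (-1.5060,-4.9940)
p' = p + 1/4·F = (3.6235,-2.2485)

Fx=-1.5060 Fy=-4.9940 x'=3.6235 y'=-2.2485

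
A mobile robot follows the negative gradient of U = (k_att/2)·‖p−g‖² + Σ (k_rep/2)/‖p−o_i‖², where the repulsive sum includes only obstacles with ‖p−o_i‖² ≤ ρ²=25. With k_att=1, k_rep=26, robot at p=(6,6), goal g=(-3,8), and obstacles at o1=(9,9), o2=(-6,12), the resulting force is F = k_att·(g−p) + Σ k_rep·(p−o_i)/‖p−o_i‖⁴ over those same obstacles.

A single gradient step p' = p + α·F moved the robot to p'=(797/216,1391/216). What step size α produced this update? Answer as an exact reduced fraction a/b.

α = 1/4

F_att = 1·(g−p) = 1·(-9,2) = (-9.0000,2.0000)
o1: d²=18 ≤ ρ²=25; F_rep = 26·(-3,-3)/18² = (-0.2407,-0.2407)
o2: d²=180 > ρ²=25 → inactive
F = F_att + ΣF_rep = (-9.2407,1.7593)
Δp = p'−p = (-2.3102,0.4398); α = Δx/Fx = (-499/216) / (-499/54) = 1/4
check: Δy/Fy = (95/216) / (95/54) = 1/4 ✓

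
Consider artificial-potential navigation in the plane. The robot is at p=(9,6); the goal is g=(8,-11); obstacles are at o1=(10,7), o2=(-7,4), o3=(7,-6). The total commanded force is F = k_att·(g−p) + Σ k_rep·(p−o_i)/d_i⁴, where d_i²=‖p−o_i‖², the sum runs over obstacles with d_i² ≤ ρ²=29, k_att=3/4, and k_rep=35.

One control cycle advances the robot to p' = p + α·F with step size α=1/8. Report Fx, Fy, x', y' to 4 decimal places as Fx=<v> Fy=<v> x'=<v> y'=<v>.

Fx=-9.5000 Fy=-21.5000 x'=7.8125 y'=3.3125

F_att = 3/4·(g−p) = 3/4·(-1,-17) = (-0.7500,-12.7500)
o1: d²=2 ≤ ρ²=29; F_rep = 35·(-1,-1)/2² = (-8.7500,-8.7500)
o2: d²=260 > ρ²=29 → inactive
o3: d²=148 > ρ²=29 → inactive
F = F_att + ΣF_rep = (-9.5000,-21.5000)
p' = p + 1/8·F = (7.8125,3.3125)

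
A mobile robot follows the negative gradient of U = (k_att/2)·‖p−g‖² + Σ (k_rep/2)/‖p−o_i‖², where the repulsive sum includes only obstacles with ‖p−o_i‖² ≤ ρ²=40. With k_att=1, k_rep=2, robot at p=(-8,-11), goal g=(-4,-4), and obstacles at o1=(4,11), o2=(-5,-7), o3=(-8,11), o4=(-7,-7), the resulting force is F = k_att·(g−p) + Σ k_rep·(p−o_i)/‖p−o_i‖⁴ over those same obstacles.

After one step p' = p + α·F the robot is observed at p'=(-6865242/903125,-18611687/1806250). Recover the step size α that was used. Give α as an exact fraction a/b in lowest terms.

α = 1/10

F_att = 1·(g−p) = 1·(4,7) = (4.0000,7.0000)
o1: d²=628 > ρ²=40 → inactive
o2: d²=25 ≤ ρ²=40; F_rep = 2·(-3,-4)/25² = (-0.0096,-0.0128)
o3: d²=484 > ρ²=40 → inactive
o4: d²=17 ≤ ρ²=40; F_rep = 2·(-1,-4)/17² = (-0.0069,-0.0277)
F = F_att + ΣF_rep = (3.9835,6.9595)
Δp = p'−p = (0.3983,0.6960); α = Δx/Fx = (359758/903125) / (719516/180625) = 1/10
check: Δy/Fy = (1257063/1806250) / (1257063/180625) = 1/10 ✓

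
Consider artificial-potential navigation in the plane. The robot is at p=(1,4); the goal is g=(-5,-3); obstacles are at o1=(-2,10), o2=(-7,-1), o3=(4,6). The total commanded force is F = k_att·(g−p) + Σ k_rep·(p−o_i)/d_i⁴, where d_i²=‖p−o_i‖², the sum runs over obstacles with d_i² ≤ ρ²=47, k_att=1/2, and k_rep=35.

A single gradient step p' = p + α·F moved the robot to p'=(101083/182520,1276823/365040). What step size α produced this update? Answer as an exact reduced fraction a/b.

α = 1/8

F_att = 1/2·(g−p) = 1/2·(-6,-7) = (-3.0000,-3.5000)
o1: d²=45 ≤ ρ²=47; F_rep = 35·(3,-6)/45² = (0.0519,-0.1037)
o2: d²=89 > ρ²=47 → inactive
o3: d²=13 ≤ ρ²=47; F_rep = 35·(-3,-2)/13² = (-0.6213,-0.4142)
F = F_att + ΣF_rep = (-3.5694,-4.0179)
Δp = p'−p = (-0.4462,-0.5022); α = Δx/Fx = (-81437/182520) / (-81437/22815) = 1/8
check: Δy/Fy = (-183337/365040) / (-183337/45630) = 1/8 ✓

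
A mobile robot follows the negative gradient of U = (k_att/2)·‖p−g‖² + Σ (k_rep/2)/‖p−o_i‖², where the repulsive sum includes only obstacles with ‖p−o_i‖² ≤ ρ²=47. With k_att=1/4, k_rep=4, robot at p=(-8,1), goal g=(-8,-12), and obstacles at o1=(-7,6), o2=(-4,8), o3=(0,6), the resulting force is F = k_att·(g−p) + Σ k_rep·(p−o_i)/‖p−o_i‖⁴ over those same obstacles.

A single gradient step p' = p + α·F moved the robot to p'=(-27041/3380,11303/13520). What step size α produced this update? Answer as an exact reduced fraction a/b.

F_att = 1/4·(g−p) = 1/4·(0,-13) = (0.0000,-3.2500)
o1: d²=26 ≤ ρ²=47; F_rep = 4·(-1,-5)/26² = (-0.0059,-0.0296)
o2: d²=65 > ρ²=47 → inactive
o3: d²=89 > ρ²=47 → inactive
F = F_att + ΣF_rep = (-0.0059,-3.2796)
Δp = p'−p = (-0.0003,-0.1640); α = Δx/Fx = (-1/3380) / (-1/169) = 1/20
check: Δy/Fy = (-2217/13520) / (-2217/676) = 1/20 ✓

α = 1/20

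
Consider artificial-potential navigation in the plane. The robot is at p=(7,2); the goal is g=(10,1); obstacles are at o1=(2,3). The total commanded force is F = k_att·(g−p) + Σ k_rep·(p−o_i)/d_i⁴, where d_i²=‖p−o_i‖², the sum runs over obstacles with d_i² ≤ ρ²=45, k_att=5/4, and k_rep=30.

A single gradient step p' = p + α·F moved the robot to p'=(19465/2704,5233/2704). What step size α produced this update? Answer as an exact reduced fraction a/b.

F_att = 5/4·(g−p) = 5/4·(3,-1) = (3.7500,-1.2500)
o1: d²=26 ≤ ρ²=45; F_rep = 30·(5,-1)/26² = (0.2219,-0.0444)
F = F_att + ΣF_rep = (3.9719,-1.2944)
Δp = p'−p = (0.1986,-0.0647); α = Δx/Fx = (537/2704) / (2685/676) = 1/20
check: Δy/Fy = (-175/2704) / (-875/676) = 1/20 ✓

α = 1/20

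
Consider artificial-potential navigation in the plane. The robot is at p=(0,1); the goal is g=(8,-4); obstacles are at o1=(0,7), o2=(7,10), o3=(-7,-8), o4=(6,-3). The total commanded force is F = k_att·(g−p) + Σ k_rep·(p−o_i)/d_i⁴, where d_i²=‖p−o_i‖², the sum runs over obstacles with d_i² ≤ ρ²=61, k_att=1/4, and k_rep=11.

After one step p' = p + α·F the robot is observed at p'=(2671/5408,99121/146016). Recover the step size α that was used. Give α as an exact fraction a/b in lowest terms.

α = 1/4

F_att = 1/4·(g−p) = 1/4·(8,-5) = (2.0000,-1.2500)
o1: d²=36 ≤ ρ²=61; F_rep = 11·(0,-6)/36² = (0.0000,-0.0509)
o2: d²=130 > ρ²=61 → inactive
o3: d²=130 > ρ²=61 → inactive
o4: d²=52 ≤ ρ²=61; F_rep = 11·(-6,4)/52² = (-0.0244,0.0163)
F = F_att + ΣF_rep = (1.9756,-1.2847)
Δp = p'−p = (0.4939,-0.3212); α = Δx/Fx = (2671/5408) / (2671/1352) = 1/4
check: Δy/Fy = (-46895/146016) / (-46895/36504) = 1/4 ✓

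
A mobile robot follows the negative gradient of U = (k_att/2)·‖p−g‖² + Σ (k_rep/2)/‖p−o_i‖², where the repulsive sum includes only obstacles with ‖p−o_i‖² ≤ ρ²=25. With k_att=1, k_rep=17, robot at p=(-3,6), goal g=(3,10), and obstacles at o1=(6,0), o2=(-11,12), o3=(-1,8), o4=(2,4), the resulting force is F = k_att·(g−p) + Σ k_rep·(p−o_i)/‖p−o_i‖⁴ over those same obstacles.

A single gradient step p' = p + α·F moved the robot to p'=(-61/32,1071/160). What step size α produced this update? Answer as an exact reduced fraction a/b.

F_att = 1·(g−p) = 1·(6,4) = (6.0000,4.0000)
o1: d²=117 > ρ²=25 → inactive
o2: d²=100 > ρ²=25 → inactive
o3: d²=8 ≤ ρ²=25; F_rep = 17·(-2,-2)/8² = (-0.5312,-0.5312)
o4: d²=29 > ρ²=25 → inactive
F = F_att + ΣF_rep = (5.4688,3.4688)
Δp = p'−p = (1.0938,0.6937); α = Δx/Fx = (35/32) / (175/32) = 1/5
check: Δy/Fy = (111/160) / (111/32) = 1/5 ✓

α = 1/5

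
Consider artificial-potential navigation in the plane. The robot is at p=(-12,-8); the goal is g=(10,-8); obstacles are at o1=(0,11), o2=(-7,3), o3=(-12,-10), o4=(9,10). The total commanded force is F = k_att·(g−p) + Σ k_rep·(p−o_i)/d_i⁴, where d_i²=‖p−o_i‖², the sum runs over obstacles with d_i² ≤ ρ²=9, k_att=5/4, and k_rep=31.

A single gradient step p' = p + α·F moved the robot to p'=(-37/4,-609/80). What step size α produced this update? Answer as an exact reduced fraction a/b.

F_att = 5/4·(g−p) = 5/4·(22,0) = (27.5000,0.0000)
o1: d²=505 > ρ²=9 → inactive
o2: d²=146 > ρ²=9 → inactive
o3: d²=4 ≤ ρ²=9; F_rep = 31·(0,2)/4² = (0.0000,3.8750)
o4: d²=765 > ρ²=9 → inactive
F = F_att + ΣF_rep = (27.5000,3.8750)
Δp = p'−p = (2.7500,0.3875); α = Δx/Fx = (11/4) / (55/2) = 1/10
check: Δy/Fy = (31/80) / (31/8) = 1/10 ✓

α = 1/10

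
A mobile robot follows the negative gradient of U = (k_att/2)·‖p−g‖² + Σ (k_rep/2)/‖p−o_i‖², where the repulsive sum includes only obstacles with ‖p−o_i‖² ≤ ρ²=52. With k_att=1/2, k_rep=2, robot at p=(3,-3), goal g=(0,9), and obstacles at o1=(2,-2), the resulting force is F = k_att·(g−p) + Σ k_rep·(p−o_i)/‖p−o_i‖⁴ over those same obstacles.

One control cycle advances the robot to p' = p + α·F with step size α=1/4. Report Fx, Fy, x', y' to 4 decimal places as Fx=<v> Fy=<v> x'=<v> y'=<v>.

F_att = 1/2·(g−p) = 1/2·(-3,12) = (-1.5000,6.0000)
o1: d²=2 ≤ ρ²=52; F_rep = 2·(1,-1)/2² = (0.5000,-0.5000)
F = F_att + ΣF_rep = (-1.0000,5.5000)
p' = p + 1/4·F = (2.7500,-1.6250)

Fx=-1.0000 Fy=5.5000 x'=2.7500 y'=-1.6250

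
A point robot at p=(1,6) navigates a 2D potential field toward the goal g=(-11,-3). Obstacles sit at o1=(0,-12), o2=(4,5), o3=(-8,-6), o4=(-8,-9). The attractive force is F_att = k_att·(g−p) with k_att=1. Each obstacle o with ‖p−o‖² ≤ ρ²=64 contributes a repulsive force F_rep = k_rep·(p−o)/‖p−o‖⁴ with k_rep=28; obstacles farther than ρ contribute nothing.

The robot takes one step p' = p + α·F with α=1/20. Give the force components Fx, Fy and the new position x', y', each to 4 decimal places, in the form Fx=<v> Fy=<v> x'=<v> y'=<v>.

F_att = 1·(g−p) = 1·(-12,-9) = (-12.0000,-9.0000)
o1: d²=325 > ρ²=64 → inactive
o2: d²=10 ≤ ρ²=64; F_rep = 28·(-3,1)/10² = (-0.8400,0.2800)
o3: d²=225 > ρ²=64 → inactive
o4: d²=306 > ρ²=64 → inactive
F = F_att + ΣF_rep = (-12.8400,-8.7200)
p' = p + 1/20·F = (0.3580,5.5640)

Fx=-12.8400 Fy=-8.7200 x'=0.3580 y'=5.5640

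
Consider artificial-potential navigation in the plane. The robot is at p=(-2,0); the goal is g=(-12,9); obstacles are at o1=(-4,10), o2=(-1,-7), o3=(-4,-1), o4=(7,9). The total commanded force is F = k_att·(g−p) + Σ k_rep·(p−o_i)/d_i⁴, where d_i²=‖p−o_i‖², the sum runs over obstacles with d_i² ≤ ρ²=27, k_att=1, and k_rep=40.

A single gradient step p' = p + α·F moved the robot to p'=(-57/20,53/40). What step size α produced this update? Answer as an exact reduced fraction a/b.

F_att = 1·(g−p) = 1·(-10,9) = (-10.0000,9.0000)
o1: d²=104 > ρ²=27 → inactive
o2: d²=50 > ρ²=27 → inactive
o3: d²=5 ≤ ρ²=27; F_rep = 40·(2,1)/5² = (3.2000,1.6000)
o4: d²=162 > ρ²=27 → inactive
F = F_att + ΣF_rep = (-6.8000,10.6000)
Δp = p'−p = (-0.8500,1.3250); α = Δx/Fx = (-17/20) / (-34/5) = 1/8
check: Δy/Fy = (53/40) / (53/5) = 1/8 ✓

α = 1/8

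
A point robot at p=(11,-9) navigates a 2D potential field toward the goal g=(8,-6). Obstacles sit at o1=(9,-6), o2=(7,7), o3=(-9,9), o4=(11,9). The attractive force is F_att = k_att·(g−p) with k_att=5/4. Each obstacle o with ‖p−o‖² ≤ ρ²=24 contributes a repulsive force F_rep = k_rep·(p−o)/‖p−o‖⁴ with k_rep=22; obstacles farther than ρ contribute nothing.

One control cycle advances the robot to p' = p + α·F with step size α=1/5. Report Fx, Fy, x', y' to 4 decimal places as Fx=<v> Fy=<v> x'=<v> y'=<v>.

Fx=-3.4896 Fy=3.3595 x'=10.3021 y'=-8.3281

F_att = 5/4·(g−p) = 5/4·(-3,3) = (-3.7500,3.7500)
o1: d²=13 ≤ ρ²=24; F_rep = 22·(2,-3)/13² = (0.2604,-0.3905)
o2: d²=272 > ρ²=24 → inactive
o3: d²=724 > ρ²=24 → inactive
o4: d²=324 > ρ²=24 → inactive
F = F_att + ΣF_rep = (-3.4896,3.3595)
p' = p + 1/5·F = (10.3021,-8.3281)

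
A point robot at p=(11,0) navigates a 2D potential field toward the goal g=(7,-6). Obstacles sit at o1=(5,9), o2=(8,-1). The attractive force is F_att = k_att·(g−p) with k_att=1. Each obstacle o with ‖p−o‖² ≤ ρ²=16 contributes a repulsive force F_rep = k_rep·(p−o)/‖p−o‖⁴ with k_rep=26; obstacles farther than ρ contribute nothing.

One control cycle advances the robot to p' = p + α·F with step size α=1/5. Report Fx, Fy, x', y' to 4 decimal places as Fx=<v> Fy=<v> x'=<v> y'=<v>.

F_att = 1·(g−p) = 1·(-4,-6) = (-4.0000,-6.0000)
o1: d²=117 > ρ²=16 → inactive
o2: d²=10 ≤ ρ²=16; F_rep = 26·(3,1)/10² = (0.7800,0.2600)
F = F_att + ΣF_rep = (-3.2200,-5.7400)
p' = p + 1/5·F = (10.3560,-1.1480)

Fx=-3.2200 Fy=-5.7400 x'=10.3560 y'=-1.1480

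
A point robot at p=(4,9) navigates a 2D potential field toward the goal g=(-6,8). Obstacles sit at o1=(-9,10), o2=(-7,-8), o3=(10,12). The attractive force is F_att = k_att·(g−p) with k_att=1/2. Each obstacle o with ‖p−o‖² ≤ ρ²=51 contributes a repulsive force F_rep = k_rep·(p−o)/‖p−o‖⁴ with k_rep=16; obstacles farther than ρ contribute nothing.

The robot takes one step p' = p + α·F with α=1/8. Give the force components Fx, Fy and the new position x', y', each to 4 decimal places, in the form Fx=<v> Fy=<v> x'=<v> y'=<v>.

F_att = 1/2·(g−p) = 1/2·(-10,-1) = (-5.0000,-0.5000)
o1: d²=170 > ρ²=51 → inactive
o2: d²=410 > ρ²=51 → inactive
o3: d²=45 ≤ ρ²=51; F_rep = 16·(-6,-3)/45² = (-0.0474,-0.0237)
F = F_att + ΣF_rep = (-5.0474,-0.5237)
p' = p + 1/8·F = (3.3691,8.9345)

Fx=-5.0474 Fy=-0.5237 x'=3.3691 y'=8.9345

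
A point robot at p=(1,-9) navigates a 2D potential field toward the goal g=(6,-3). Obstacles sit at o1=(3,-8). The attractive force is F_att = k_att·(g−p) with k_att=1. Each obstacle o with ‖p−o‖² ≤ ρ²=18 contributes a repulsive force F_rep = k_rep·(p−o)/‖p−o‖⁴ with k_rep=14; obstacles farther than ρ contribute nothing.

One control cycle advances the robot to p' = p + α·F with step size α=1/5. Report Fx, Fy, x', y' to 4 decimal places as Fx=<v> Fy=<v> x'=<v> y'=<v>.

F_att = 1·(g−p) = 1·(5,6) = (5.0000,6.0000)
o1: d²=5 ≤ ρ²=18; F_rep = 14·(-2,-1)/5² = (-1.1200,-0.5600)
F = F_att + ΣF_rep = (3.8800,5.4400)
p' = p + 1/5·F = (1.7760,-7.9120)

Fx=3.8800 Fy=5.4400 x'=1.7760 y'=-7.9120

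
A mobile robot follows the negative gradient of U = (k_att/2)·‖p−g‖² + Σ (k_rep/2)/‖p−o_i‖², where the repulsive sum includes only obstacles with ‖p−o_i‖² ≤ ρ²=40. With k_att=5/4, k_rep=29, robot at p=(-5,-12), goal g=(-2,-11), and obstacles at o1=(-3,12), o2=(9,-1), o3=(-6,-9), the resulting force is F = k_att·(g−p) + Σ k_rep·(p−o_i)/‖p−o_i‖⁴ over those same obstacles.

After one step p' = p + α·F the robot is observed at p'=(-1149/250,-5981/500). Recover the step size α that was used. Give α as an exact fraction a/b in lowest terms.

F_att = 5/4·(g−p) = 5/4·(3,1) = (3.7500,1.2500)
o1: d²=580 > ρ²=40 → inactive
o2: d²=317 > ρ²=40 → inactive
o3: d²=10 ≤ ρ²=40; F_rep = 29·(1,-3)/10² = (0.2900,-0.8700)
F = F_att + ΣF_rep = (4.0400,0.3800)
Δp = p'−p = (0.4040,0.0380); α = Δx/Fx = (101/250) / (101/25) = 1/10
check: Δy/Fy = (19/500) / (19/50) = 1/10 ✓

α = 1/10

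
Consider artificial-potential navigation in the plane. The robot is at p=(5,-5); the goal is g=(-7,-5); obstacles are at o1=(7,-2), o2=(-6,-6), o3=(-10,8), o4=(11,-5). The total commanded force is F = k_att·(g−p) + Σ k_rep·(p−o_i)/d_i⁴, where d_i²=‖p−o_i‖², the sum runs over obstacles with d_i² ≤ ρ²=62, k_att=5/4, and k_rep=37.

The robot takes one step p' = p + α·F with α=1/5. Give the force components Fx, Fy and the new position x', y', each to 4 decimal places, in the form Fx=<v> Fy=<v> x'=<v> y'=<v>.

F_att = 5/4·(g−p) = 5/4·(-12,0) = (-15.0000,0.0000)
o1: d²=13 ≤ ρ²=62; F_rep = 37·(-2,-3)/13² = (-0.4379,-0.6568)
o2: d²=122 > ρ²=62 → inactive
o3: d²=394 > ρ²=62 → inactive
o4: d²=36 ≤ ρ²=62; F_rep = 37·(-6,0)/36² = (-0.1713,0.0000)
F = F_att + ΣF_rep = (-15.6092,-0.6568)
p' = p + 1/5·F = (1.8782,-5.1314)

Fx=-15.6092 Fy=-0.6568 x'=1.8782 y'=-5.1314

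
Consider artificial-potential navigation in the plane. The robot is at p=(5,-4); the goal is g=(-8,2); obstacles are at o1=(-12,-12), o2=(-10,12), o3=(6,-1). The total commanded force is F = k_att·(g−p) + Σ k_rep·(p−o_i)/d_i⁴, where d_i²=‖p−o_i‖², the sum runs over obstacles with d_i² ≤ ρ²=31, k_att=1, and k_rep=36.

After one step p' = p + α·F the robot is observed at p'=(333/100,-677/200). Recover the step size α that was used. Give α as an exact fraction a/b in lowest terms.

F_att = 1·(g−p) = 1·(-13,6) = (-13.0000,6.0000)
o1: d²=353 > ρ²=31 → inactive
o2: d²=481 > ρ²=31 → inactive
o3: d²=10 ≤ ρ²=31; F_rep = 36·(-1,-3)/10² = (-0.3600,-1.0800)
F = F_att + ΣF_rep = (-13.3600,4.9200)
Δp = p'−p = (-1.6700,0.6150); α = Δx/Fx = (-167/100) / (-334/25) = 1/8
check: Δy/Fy = (123/200) / (123/25) = 1/8 ✓

α = 1/8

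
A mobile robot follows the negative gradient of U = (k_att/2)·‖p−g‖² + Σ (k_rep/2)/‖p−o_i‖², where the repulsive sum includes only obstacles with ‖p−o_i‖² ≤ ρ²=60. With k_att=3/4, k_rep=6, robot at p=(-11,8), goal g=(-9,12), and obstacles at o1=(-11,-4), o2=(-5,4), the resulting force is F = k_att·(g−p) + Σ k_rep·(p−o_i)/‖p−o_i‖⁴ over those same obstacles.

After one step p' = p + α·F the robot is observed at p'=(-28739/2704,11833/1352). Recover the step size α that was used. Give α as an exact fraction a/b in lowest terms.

F_att = 3/4·(g−p) = 3/4·(2,4) = (1.5000,3.0000)
o1: d²=144 > ρ²=60 → inactive
o2: d²=52 ≤ ρ²=60; F_rep = 6·(-6,4)/52² = (-0.0133,0.0089)
F = F_att + ΣF_rep = (1.4867,3.0089)
Δp = p'−p = (0.3717,0.7522); α = Δx/Fx = (1005/2704) / (1005/676) = 1/4
check: Δy/Fy = (1017/1352) / (1017/338) = 1/4 ✓

α = 1/4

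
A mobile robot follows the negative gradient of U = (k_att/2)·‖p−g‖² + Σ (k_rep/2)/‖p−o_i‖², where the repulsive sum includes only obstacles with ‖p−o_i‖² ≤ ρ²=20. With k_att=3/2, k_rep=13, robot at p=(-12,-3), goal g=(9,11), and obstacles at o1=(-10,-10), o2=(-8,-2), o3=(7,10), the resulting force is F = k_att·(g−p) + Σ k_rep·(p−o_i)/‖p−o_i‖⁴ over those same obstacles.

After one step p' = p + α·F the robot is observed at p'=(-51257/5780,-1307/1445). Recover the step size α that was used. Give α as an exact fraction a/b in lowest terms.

α = 1/10

F_att = 3/2·(g−p) = 3/2·(21,14) = (31.5000,21.0000)
o1: d²=53 > ρ²=20 → inactive
o2: d²=17 ≤ ρ²=20; F_rep = 13·(-4,-1)/17² = (-0.1799,-0.0450)
o3: d²=530 > ρ²=20 → inactive
F = F_att + ΣF_rep = (31.3201,20.9550)
Δp = p'−p = (3.1320,2.0955); α = Δx/Fx = (18103/5780) / (18103/578) = 1/10
check: Δy/Fy = (3028/1445) / (6056/289) = 1/10 ✓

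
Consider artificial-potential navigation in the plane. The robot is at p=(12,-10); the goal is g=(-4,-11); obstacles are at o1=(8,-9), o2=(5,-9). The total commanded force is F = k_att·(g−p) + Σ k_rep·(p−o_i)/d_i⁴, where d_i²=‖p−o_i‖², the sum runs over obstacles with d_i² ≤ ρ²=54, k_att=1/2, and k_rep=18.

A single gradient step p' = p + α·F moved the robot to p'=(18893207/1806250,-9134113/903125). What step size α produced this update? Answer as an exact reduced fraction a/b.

F_att = 1/2·(g−p) = 1/2·(-16,-1) = (-8.0000,-0.5000)
o1: d²=17 ≤ ρ²=54; F_rep = 18·(4,-1)/17² = (0.2491,-0.0623)
o2: d²=50 ≤ ρ²=54; F_rep = 18·(7,-1)/50² = (0.0504,-0.0072)
F = F_att + ΣF_rep = (-7.7005,-0.5695)
Δp = p'−p = (-1.5401,-0.1139); α = Δx/Fx = (-2781793/1806250) / (-2781793/361250) = 1/5
check: Δy/Fy = (-102863/903125) / (-102863/180625) = 1/5 ✓

α = 1/5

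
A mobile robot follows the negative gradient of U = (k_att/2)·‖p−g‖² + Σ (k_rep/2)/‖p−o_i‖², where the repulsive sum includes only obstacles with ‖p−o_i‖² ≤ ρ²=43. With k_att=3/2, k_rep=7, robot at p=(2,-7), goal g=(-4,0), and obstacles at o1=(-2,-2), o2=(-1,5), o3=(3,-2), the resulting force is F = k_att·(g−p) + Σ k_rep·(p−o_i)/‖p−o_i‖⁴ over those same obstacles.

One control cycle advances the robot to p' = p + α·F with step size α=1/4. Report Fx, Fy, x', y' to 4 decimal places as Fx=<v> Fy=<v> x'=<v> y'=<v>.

F_att = 3/2·(g−p) = 3/2·(-6,7) = (-9.0000,10.5000)
o1: d²=41 ≤ ρ²=43; F_rep = 7·(4,-5)/41² = (0.0167,-0.0208)
o2: d²=153 > ρ²=43 → inactive
o3: d²=26 ≤ ρ²=43; F_rep = 7·(-1,-5)/26² = (-0.0104,-0.0518)
F = F_att + ΣF_rep = (-8.9937,10.4274)
p' = p + 1/4·F = (-0.2484,-4.3931)

Fx=-8.9937 Fy=10.4274 x'=-0.2484 y'=-4.3931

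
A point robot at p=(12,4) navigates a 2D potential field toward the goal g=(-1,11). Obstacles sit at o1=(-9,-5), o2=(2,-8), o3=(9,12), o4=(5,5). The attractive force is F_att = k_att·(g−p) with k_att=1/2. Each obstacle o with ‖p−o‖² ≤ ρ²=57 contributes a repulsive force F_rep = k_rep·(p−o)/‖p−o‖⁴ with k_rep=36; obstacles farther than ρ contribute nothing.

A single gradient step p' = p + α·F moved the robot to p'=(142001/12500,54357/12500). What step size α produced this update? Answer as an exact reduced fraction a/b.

F_att = 1/2·(g−p) = 1/2·(-13,7) = (-6.5000,3.5000)
o1: d²=522 > ρ²=57 → inactive
o2: d²=244 > ρ²=57 → inactive
o3: d²=73 > ρ²=57 → inactive
o4: d²=50 ≤ ρ²=57; F_rep = 36·(7,-1)/50² = (0.1008,-0.0144)
F = F_att + ΣF_rep = (-6.3992,3.4856)
Δp = p'−p = (-0.6399,0.3486); α = Δx/Fx = (-7999/12500) / (-7999/1250) = 1/10
check: Δy/Fy = (4357/12500) / (4357/1250) = 1/10 ✓

α = 1/10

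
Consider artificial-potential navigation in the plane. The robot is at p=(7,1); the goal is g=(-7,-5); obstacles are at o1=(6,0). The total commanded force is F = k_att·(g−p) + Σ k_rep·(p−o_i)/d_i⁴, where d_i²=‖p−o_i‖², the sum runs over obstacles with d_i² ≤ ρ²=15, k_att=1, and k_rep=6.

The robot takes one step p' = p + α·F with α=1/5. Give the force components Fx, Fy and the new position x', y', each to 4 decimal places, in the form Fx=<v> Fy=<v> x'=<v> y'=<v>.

F_att = 1·(g−p) = 1·(-14,-6) = (-14.0000,-6.0000)
o1: d²=2 ≤ ρ²=15; F_rep = 6·(1,1)/2² = (1.5000,1.5000)
F = F_att + ΣF_rep = (-12.5000,-4.5000)
p' = p + 1/5·F = (4.5000,0.1000)

Fx=-12.5000 Fy=-4.5000 x'=4.5000 y'=0.1000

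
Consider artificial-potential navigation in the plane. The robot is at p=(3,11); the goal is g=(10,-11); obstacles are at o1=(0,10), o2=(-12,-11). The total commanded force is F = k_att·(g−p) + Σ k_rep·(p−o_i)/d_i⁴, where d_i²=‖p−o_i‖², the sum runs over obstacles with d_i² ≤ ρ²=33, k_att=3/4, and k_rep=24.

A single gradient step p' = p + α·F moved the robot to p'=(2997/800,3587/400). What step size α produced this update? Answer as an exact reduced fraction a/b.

α = 1/8

F_att = 3/4·(g−p) = 3/4·(7,-22) = (5.2500,-16.5000)
o1: d²=10 ≤ ρ²=33; F_rep = 24·(3,1)/10² = (0.7200,0.2400)
o2: d²=709 > ρ²=33 → inactive
F = F_att + ΣF_rep = (5.9700,-16.2600)
Δp = p'−p = (0.7462,-2.0325); α = Δx/Fx = (597/800) / (597/100) = 1/8
check: Δy/Fy = (-813/400) / (-813/50) = 1/8 ✓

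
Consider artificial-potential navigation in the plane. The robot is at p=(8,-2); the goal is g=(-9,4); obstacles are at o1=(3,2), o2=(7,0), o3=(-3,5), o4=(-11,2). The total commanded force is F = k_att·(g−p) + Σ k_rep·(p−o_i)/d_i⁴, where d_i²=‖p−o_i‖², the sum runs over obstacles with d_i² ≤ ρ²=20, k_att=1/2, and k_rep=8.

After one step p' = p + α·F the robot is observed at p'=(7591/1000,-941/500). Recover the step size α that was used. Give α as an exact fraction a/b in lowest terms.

α = 1/20

F_att = 1/2·(g−p) = 1/2·(-17,6) = (-8.5000,3.0000)
o1: d²=41 > ρ²=20 → inactive
o2: d²=5 ≤ ρ²=20; F_rep = 8·(1,-2)/5² = (0.3200,-0.6400)
o3: d²=170 > ρ²=20 → inactive
o4: d²=377 > ρ²=20 → inactive
F = F_att + ΣF_rep = (-8.1800,2.3600)
Δp = p'−p = (-0.4090,0.1180); α = Δx/Fx = (-409/1000) / (-409/50) = 1/20
check: Δy/Fy = (59/500) / (59/25) = 1/20 ✓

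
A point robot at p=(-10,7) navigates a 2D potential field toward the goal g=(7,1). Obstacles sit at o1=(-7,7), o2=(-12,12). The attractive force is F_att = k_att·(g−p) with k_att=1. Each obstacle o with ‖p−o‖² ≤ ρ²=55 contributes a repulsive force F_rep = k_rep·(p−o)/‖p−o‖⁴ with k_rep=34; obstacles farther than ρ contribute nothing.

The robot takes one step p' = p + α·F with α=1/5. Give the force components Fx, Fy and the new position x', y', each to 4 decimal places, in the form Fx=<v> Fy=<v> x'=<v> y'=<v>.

Fx=15.8216 Fy=-6.2021 x'=-6.8357 y'=5.7596

F_att = 1·(g−p) = 1·(17,-6) = (17.0000,-6.0000)
o1: d²=9 ≤ ρ²=55; F_rep = 34·(-3,0)/9² = (-1.2593,0.0000)
o2: d²=29 ≤ ρ²=55; F_rep = 34·(2,-5)/29² = (0.0809,-0.2021)
F = F_att + ΣF_rep = (15.8216,-6.2021)
p' = p + 1/5·F = (-6.8357,5.7596)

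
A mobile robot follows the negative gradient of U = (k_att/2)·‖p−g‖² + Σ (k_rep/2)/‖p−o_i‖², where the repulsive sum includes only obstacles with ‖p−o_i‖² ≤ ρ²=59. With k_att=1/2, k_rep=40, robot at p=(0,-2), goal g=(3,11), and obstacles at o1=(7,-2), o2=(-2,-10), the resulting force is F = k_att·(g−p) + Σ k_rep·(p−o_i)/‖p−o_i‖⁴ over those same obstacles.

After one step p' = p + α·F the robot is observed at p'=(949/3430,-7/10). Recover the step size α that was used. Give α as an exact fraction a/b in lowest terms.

F_att = 1/2·(g−p) = 1/2·(3,13) = (1.5000,6.5000)
o1: d²=49 ≤ ρ²=59; F_rep = 40·(-7,0)/49² = (-0.1166,0.0000)
o2: d²=68 > ρ²=59 → inactive
F = F_att + ΣF_rep = (1.3834,6.5000)
Δp = p'−p = (0.2767,1.3000); α = Δx/Fx = (949/3430) / (949/686) = 1/5
check: Δy/Fy = (13/10) / (13/2) = 1/5 ✓

α = 1/5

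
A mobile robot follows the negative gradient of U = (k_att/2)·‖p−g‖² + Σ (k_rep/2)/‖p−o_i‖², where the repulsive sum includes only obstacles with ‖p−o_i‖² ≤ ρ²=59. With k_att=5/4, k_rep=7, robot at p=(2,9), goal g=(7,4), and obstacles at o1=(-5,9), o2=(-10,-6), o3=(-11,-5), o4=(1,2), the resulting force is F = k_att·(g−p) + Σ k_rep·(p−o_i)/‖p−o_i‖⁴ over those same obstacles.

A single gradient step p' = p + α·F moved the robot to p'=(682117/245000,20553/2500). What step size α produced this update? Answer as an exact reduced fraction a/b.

α = 1/8

F_att = 5/4·(g−p) = 5/4·(5,-5) = (6.2500,-6.2500)
o1: d²=49 ≤ ρ²=59; F_rep = 7·(7,0)/49² = (0.0204,0.0000)
o2: d²=369 > ρ²=59 → inactive
o3: d²=365 > ρ²=59 → inactive
o4: d²=50 ≤ ρ²=59; F_rep = 7·(1,7)/50² = (0.0028,0.0196)
F = F_att + ΣF_rep = (6.2732,-6.2304)
Δp = p'−p = (0.7842,-0.7788); α = Δx/Fx = (192117/245000) / (192117/30625) = 1/8
check: Δy/Fy = (-1947/2500) / (-3894/625) = 1/8 ✓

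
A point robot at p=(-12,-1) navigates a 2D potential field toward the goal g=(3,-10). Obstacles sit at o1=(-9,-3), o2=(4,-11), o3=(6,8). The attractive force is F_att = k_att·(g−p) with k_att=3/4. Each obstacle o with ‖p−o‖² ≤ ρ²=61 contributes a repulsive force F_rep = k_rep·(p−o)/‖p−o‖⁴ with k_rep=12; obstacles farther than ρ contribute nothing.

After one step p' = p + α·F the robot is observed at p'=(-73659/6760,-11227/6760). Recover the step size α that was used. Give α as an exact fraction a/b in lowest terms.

α = 1/10

F_att = 3/4·(g−p) = 3/4·(15,-9) = (11.2500,-6.7500)
o1: d²=13 ≤ ρ²=61; F_rep = 12·(-3,2)/13² = (-0.2130,0.1420)
o2: d²=356 > ρ²=61 → inactive
o3: d²=405 > ρ²=61 → inactive
F = F_att + ΣF_rep = (11.0370,-6.6080)
Δp = p'−p = (1.1037,-0.6608); α = Δx/Fx = (7461/6760) / (7461/676) = 1/10
check: Δy/Fy = (-4467/6760) / (-4467/676) = 1/10 ✓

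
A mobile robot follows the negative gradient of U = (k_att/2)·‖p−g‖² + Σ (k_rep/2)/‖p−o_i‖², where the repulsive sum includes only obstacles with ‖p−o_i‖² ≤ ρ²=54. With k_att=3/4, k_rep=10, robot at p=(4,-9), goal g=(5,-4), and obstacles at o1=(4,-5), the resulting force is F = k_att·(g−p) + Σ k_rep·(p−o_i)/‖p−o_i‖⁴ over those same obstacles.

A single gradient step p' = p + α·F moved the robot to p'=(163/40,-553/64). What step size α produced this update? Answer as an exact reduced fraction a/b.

F_att = 3/4·(g−p) = 3/4·(1,5) = (0.7500,3.7500)
o1: d²=16 ≤ ρ²=54; F_rep = 10·(0,-4)/16² = (0.0000,-0.1562)
F = F_att + ΣF_rep = (0.7500,3.5938)
Δp = p'−p = (0.0750,0.3594); α = Δx/Fx = (3/40) / (3/4) = 1/10
check: Δy/Fy = (23/64) / (115/32) = 1/10 ✓

α = 1/10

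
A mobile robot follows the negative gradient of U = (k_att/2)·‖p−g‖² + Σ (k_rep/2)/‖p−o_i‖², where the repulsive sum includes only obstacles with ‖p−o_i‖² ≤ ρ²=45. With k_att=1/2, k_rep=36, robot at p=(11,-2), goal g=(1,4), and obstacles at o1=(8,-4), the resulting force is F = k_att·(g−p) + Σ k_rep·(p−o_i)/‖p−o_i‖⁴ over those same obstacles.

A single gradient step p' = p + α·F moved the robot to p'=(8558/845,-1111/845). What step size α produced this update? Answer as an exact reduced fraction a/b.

F_att = 1/2·(g−p) = 1/2·(-10,6) = (-5.0000,3.0000)
o1: d²=13 ≤ ρ²=45; F_rep = 36·(3,2)/13² = (0.6391,0.4260)
F = F_att + ΣF_rep = (-4.3609,3.4260)
Δp = p'−p = (-0.8722,0.6852); α = Δx/Fx = (-737/845) / (-737/169) = 1/5
check: Δy/Fy = (579/845) / (579/169) = 1/5 ✓

α = 1/5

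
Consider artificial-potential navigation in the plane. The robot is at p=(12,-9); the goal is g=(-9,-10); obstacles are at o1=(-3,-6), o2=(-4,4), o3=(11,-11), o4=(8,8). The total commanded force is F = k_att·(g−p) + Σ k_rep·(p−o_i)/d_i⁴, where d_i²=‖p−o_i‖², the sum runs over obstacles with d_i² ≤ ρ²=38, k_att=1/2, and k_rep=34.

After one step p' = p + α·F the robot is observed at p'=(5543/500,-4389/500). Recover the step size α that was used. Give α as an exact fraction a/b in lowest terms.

F_att = 1/2·(g−p) = 1/2·(-21,-1) = (-10.5000,-0.5000)
o1: d²=234 > ρ²=38 → inactive
o2: d²=425 > ρ²=38 → inactive
o3: d²=5 ≤ ρ²=38; F_rep = 34·(1,2)/5² = (1.3600,2.7200)
o4: d²=305 > ρ²=38 → inactive
F = F_att + ΣF_rep = (-9.1400,2.2200)
Δp = p'−p = (-0.9140,0.2220); α = Δx/Fx = (-457/500) / (-457/50) = 1/10
check: Δy/Fy = (111/500) / (111/50) = 1/10 ✓

α = 1/10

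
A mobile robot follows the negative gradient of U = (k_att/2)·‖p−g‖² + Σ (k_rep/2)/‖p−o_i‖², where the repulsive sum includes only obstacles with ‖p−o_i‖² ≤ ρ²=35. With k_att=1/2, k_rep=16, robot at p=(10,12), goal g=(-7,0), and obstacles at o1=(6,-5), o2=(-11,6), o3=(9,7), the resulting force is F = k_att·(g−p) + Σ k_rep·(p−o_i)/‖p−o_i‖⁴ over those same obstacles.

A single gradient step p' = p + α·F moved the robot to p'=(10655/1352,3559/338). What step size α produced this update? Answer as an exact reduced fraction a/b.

F_att = 1/2·(g−p) = 1/2·(-17,-12) = (-8.5000,-6.0000)
o1: d²=305 > ρ²=35 → inactive
o2: d²=477 > ρ²=35 → inactive
o3: d²=26 ≤ ρ²=35; F_rep = 16·(1,5)/26² = (0.0237,0.1183)
F = F_att + ΣF_rep = (-8.4763,-5.8817)
Δp = p'−p = (-2.1191,-1.4704); α = Δx/Fx = (-2865/1352) / (-2865/338) = 1/4
check: Δy/Fy = (-497/338) / (-994/169) = 1/4 ✓

α = 1/4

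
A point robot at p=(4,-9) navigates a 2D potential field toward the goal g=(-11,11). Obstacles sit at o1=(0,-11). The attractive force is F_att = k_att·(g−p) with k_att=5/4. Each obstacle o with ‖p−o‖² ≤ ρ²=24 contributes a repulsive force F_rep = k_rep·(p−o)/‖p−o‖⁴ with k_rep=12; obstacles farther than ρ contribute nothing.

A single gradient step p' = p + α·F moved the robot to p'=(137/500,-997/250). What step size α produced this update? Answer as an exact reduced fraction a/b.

F_att = 5/4·(g−p) = 5/4·(-15,20) = (-18.7500,25.0000)
o1: d²=20 ≤ ρ²=24; F_rep = 12·(4,2)/20² = (0.1200,0.0600)
F = F_att + ΣF_rep = (-18.6300,25.0600)
Δp = p'−p = (-3.7260,5.0120); α = Δx/Fx = (-1863/500) / (-1863/100) = 1/5
check: Δy/Fy = (1253/250) / (1253/50) = 1/5 ✓

α = 1/5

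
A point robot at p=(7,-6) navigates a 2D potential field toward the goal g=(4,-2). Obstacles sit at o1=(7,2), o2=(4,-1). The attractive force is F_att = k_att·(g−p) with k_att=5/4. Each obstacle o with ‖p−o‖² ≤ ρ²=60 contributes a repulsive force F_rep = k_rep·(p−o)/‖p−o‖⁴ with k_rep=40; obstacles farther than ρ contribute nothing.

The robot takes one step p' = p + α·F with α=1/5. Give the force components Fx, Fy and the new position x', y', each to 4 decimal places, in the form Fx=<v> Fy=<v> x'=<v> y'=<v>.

Fx=-3.6462 Fy=4.8270 x'=6.2708 y'=-5.0346

F_att = 5/4·(g−p) = 5/4·(-3,4) = (-3.7500,5.0000)
o1: d²=64 > ρ²=60 → inactive
o2: d²=34 ≤ ρ²=60; F_rep = 40·(3,-5)/34² = (0.1038,-0.1730)
F = F_att + ΣF_rep = (-3.6462,4.8270)
p' = p + 1/5·F = (6.2708,-5.0346)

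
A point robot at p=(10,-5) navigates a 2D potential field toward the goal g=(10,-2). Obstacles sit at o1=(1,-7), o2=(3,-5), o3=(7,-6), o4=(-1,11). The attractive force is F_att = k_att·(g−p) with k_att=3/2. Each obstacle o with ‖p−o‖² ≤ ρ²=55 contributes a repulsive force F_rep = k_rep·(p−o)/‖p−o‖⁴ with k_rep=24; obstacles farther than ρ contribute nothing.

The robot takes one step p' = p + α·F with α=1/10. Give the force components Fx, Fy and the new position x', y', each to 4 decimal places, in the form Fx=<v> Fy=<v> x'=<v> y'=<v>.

F_att = 3/2·(g−p) = 3/2·(0,3) = (0.0000,4.5000)
o1: d²=85 > ρ²=55 → inactive
o2: d²=49 ≤ ρ²=55; F_rep = 24·(7,0)/49² = (0.0700,0.0000)
o3: d²=10 ≤ ρ²=55; F_rep = 24·(3,1)/10² = (0.7200,0.2400)
o4: d²=377 > ρ²=55 → inactive
F = F_att + ΣF_rep = (0.7900,4.7400)
p' = p + 1/10·F = (10.0790,-4.5260)

Fx=0.7900 Fy=4.7400 x'=10.0790 y'=-4.5260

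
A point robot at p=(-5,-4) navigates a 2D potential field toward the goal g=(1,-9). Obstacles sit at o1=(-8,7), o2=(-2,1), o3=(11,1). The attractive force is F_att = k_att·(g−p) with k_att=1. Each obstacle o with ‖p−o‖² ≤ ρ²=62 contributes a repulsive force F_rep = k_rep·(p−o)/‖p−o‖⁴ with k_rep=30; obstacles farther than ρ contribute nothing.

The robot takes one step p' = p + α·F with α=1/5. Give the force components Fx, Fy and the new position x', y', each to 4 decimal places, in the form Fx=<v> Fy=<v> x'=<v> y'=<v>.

Fx=5.9221 Fy=-5.1298 x'=-3.8156 y'=-5.0260

F_att = 1·(g−p) = 1·(6,-5) = (6.0000,-5.0000)
o1: d²=130 > ρ²=62 → inactive
o2: d²=34 ≤ ρ²=62; F_rep = 30·(-3,-5)/34² = (-0.0779,-0.1298)
o3: d²=281 > ρ²=62 → inactive
F = F_att + ΣF_rep = (5.9221,-5.1298)
p' = p + 1/5·F = (-3.8156,-5.0260)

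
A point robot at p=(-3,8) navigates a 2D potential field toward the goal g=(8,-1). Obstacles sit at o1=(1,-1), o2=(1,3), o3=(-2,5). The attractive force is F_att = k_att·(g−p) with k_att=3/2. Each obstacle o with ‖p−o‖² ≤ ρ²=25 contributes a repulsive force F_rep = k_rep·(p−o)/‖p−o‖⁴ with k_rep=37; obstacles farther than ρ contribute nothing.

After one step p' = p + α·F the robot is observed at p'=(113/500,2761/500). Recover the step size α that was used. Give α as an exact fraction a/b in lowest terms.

α = 1/5

F_att = 3/2·(g−p) = 3/2·(11,-9) = (16.5000,-13.5000)
o1: d²=97 > ρ²=25 → inactive
o2: d²=41 > ρ²=25 → inactive
o3: d²=10 ≤ ρ²=25; F_rep = 37·(-1,3)/10² = (-0.3700,1.1100)
F = F_att + ΣF_rep = (16.1300,-12.3900)
Δp = p'−p = (3.2260,-2.4780); α = Δx/Fx = (1613/500) / (1613/100) = 1/5
check: Δy/Fy = (-1239/500) / (-1239/100) = 1/5 ✓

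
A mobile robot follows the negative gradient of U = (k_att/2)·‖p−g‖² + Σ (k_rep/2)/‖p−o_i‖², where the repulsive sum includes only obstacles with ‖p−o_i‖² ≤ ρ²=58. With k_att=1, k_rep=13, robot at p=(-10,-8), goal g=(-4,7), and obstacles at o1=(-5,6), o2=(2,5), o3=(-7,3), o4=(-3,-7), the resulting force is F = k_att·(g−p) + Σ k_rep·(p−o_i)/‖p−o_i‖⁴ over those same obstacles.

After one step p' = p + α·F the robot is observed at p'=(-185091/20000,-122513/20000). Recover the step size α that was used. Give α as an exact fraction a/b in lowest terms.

F_att = 1·(g−p) = 1·(6,15) = (6.0000,15.0000)
o1: d²=221 > ρ²=58 → inactive
o2: d²=313 > ρ²=58 → inactive
o3: d²=130 > ρ²=58 → inactive
o4: d²=50 ≤ ρ²=58; F_rep = 13·(-7,-1)/50² = (-0.0364,-0.0052)
F = F_att + ΣF_rep = (5.9636,14.9948)
Δp = p'−p = (0.7454,1.8743); α = Δx/Fx = (14909/20000) / (14909/2500) = 1/8
check: Δy/Fy = (37487/20000) / (37487/2500) = 1/8 ✓

α = 1/8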